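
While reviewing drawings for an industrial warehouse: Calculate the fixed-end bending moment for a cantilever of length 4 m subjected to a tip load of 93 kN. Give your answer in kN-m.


For a cantilever with a point load at the free end:
M_max = P * L = 93 * 4 = 372 kN-m

372 kN-m


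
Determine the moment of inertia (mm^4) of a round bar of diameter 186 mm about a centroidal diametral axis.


r = d / 2 = 186 / 2 = 93.0 mm
I = pi * r^4 / 4 = pi * 93.0^4 / 4
= 58751867.48 mm^4

58751867.48 mm^4


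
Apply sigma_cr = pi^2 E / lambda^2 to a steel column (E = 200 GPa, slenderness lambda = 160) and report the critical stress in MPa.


sigma_cr = pi^2 * E / lambda^2
= 9.8696 * 200000.0 / 160^2
= 9.8696 * 200000.0 / 25600
= 77.1063 MPa

77.1063 MPa


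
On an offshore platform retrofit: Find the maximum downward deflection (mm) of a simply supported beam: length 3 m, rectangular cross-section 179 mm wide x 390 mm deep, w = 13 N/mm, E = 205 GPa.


I = 179 * 390^3 / 12 = 884841750.0 mm^4
L = 3000.0 mm, w = 13 N/mm, E = 205000.0 MPa
delta = 5 * w * L^4 / (384 * E * I)
= 5 * 13 * 3000.0^4 / (384 * 205000.0 * 884841750.0)
= 0.0756 mm

0.0756 mm


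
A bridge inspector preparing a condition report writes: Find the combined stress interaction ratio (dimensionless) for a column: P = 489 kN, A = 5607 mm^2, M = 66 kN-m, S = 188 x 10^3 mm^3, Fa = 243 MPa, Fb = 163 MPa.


f_a = P / A = 489000.0 / 5607 = 87.2124 MPa
f_b = M / S = 66000000.0 / 188000.0 = 351.0638 MPa
Ratio = f_a / Fa + f_b / Fb
= 87.2124 / 243 + 351.0638 / 163
= 2.5127 (dimensionless)

2.5127 (dimensionless)


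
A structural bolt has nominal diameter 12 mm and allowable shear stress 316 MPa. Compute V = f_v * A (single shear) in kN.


A = pi * d^2 / 4 = pi * 12^2 / 4 = 113.0973 mm^2
V = f_v * A / 1000 = 316 * 113.0973 / 1000
= 35.7388 kN

35.7388 kN


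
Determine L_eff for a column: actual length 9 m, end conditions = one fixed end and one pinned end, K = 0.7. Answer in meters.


L_eff = K * L
= 0.7 * 9
= 6.3 m

6.3 m


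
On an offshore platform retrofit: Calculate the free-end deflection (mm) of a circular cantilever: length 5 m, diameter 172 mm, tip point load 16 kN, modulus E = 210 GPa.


I = pi * d^4 / 64 = pi * 172^4 / 64 = 42961920.42 mm^4
L = 5000.0 mm, P = 16000.0 N, E = 210000.0 MPa
delta = P * L^3 / (3 * E * I)
= 16000.0 * 5000.0^3 / (3 * 210000.0 * 42961920.42)
= 73.8934 mm

73.8934 mm


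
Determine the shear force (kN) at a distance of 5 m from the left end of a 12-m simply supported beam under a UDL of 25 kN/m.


R_A = w * L / 2 = 25 * 12 / 2 = 150.0 kN
V(x) = R_A - w * x = 150.0 - 25 * 5
= 25.0 kN

25.0 kN


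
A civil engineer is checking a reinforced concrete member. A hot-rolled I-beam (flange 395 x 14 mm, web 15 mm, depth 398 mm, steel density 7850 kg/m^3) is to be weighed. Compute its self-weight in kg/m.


A_flanges = 2 * 395 * 14 = 11060 mm^2
A_web = (398 - 2 * 14) * 15 = 5550 mm^2
A_total = 11060 + 5550 = 16610 mm^2 = 0.016610 m^2
Weight = rho * A = 7850 * 0.016610 = 130.3885 kg/m

130.3885 kg/m


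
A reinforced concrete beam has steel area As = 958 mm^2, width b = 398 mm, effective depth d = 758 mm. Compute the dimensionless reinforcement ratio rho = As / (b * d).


rho = As / (b * d)
= 958 / (398 * 758)
= 958 / 301684
= 0.003176 (dimensionless)

0.003176 (dimensionless)


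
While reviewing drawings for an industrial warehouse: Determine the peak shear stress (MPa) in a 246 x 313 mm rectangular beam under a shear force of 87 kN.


A = b * h = 246 * 313 = 76998 mm^2
V = 87 kN = 87000.0 N
tau_max = 1.5 * V / A = 1.5 * 87000.0 / 76998
= 1.6948 MPa

1.6948 MPa


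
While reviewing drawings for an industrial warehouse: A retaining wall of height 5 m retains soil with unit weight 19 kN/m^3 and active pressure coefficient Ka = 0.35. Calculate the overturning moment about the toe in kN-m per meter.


Pa = 0.5 * Ka * gamma * H^2
= 0.5 * 0.35 * 19 * 5^2
= 83.125 kN/m
Arm = H / 3 = 5 / 3 = 1.6667 m
Mo = Pa * arm = Pa * H / 3 = 83.125 * 5 / 3 = 138.5417 kN-m/m

138.5417 kN-m/m


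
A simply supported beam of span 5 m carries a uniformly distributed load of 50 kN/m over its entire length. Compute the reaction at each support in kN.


Total load = w * L = 50 * 5 = 250 kN
By symmetry, each reaction R = total / 2 = 250 / 2 = 125.0 kN

125.0 kN


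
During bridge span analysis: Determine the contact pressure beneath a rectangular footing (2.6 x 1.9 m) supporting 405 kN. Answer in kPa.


A = 2.6 * 1.9 = 4.94 m^2
q = P / A = 405 / 4.94
= 81.9838 kPa

81.9838 kPa


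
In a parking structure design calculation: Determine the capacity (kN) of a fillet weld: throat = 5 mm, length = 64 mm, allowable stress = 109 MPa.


Strength = throat * length * allowable stress
= 5 * 64 * 109 N
= 34880 N
= 34.88 kN

34.88 kN


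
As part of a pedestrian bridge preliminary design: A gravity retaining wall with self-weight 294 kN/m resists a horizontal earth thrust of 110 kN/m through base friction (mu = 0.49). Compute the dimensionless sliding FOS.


Resisting force = mu * W = 0.49 * 294 = 144.06 kN/m
FOS = Resisting / Driving = 144.06 / 110
= 1.3096 (dimensionless)

1.3096 (dimensionless)


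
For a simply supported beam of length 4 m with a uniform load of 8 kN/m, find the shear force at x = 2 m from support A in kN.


R_A = w * L / 2 = 8 * 4 / 2 = 16.0 kN
V(x) = R_A - w * x = 16.0 - 8 * 2
= 0.0 kN

0.0 kN


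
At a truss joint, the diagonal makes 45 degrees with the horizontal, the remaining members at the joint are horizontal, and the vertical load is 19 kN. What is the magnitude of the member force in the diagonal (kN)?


At the joint, only the diagonal has a vertical component, so vertical equilibrium gives:
F * sin(45) = 19
F = 19 / sin(45)
= 19 / 0.707107
= 26.87 kN

26.87 kN


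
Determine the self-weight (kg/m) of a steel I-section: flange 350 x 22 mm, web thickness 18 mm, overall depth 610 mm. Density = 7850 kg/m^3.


A_flanges = 2 * 350 * 22 = 15400 mm^2
A_web = (610 - 2 * 22) * 18 = 10188 mm^2
A_total = 15400 + 10188 = 25588 mm^2 = 0.025588 m^2
Weight = rho * A = 7850 * 0.025588 = 200.8658 kg/m

200.8658 kg/m


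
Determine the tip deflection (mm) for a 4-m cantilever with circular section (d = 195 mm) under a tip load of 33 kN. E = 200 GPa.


I = pi * d^4 / 64 = pi * 195^4 / 64 = 70975480.96 mm^4
L = 4000.0 mm, P = 33000.0 N, E = 200000.0 MPa
delta = P * L^3 / (3 * E * I)
= 33000.0 * 4000.0^3 / (3 * 200000.0 * 70975480.96)
= 49.5946 mm

49.5946 mm


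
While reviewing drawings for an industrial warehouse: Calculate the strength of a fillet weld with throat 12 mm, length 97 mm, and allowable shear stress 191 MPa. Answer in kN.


Strength = throat * length * allowable stress
= 12 * 97 * 191 N
= 222324 N
= 222.32 kN

222.32 kN


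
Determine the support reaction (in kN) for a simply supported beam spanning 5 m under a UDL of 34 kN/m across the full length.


Total load = w * L = 34 * 5 = 170 kN
By symmetry, each reaction R = total / 2 = 170 / 2 = 85.0 kN

85.0 kN


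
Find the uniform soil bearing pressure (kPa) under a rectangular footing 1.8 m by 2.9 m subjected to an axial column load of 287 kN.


A = 1.8 * 2.9 = 5.22 m^2
q = P / A = 287 / 5.22
= 54.9808 kPa

54.9808 kPa


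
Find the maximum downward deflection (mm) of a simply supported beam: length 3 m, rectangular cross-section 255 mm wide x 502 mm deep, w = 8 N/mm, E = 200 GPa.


I = 255 * 502^3 / 12 = 2688252670.0 mm^4
L = 3000.0 mm, w = 8 N/mm, E = 200000.0 MPa
delta = 5 * w * L^4 / (384 * E * I)
= 5 * 8 * 3000.0^4 / (384 * 200000.0 * 2688252670.0)
= 0.0157 mm

0.0157 mm


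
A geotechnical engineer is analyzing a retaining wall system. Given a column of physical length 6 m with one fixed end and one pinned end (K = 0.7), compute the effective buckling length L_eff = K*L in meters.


L_eff = K * L
= 0.7 * 6
= 4.2 m

4.2 m


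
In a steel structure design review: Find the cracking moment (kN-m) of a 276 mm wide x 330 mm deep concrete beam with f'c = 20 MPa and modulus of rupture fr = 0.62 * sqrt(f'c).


fr = 0.62 * sqrt(20) = 0.62 * 4.4721 = 2.7727 MPa
I = 276 * 330^3 / 12 = 826551000.0 mm^4
y_t = 165.0 mm
M_cr = fr * I / y_t = 2.7727 * 826551000.0 / 165.0 N-mm
= 13.8897 kN-m

13.8897 kN-m


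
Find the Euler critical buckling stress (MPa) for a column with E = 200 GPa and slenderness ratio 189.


sigma_cr = pi^2 * E / lambda^2
= 9.8696 * 200000.0 / 189^2
= 9.8696 * 200000.0 / 35721
= 55.2594 MPa

55.2594 MPa


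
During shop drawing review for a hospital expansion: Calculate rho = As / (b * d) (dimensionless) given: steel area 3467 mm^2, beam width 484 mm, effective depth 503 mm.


rho = As / (b * d)
= 3467 / (484 * 503)
= 3467 / 243452
= 0.014241 (dimensionless)

0.014241 (dimensionless)


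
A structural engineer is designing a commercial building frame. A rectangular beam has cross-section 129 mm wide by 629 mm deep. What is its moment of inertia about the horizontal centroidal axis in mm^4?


I = b * h^3 / 12
= 129 * 629^3 / 12
= 129 * 248858189 / 12
= 2675225531.75 mm^4

2675225531.75 mm^4


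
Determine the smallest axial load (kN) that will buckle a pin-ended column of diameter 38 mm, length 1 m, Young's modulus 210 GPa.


I = pi * d^4 / 64 = 102353.87 mm^4
L = 1000.0 mm
P_cr = pi^2 * E * I / L^2
= 9.8696 * 210000.0 * 102353.87 / 1000.0^2
= 212140.37 N = 212.1404 kN

212.1404 kN


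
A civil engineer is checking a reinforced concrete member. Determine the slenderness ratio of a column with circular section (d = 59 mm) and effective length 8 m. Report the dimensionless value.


Radius of gyration r = d / 4 = 59 / 4 = 14.75 mm
L_eff = 8000.0 mm
Slenderness ratio = L / r = 8000.0 / 14.75 = 542.37 (dimensionless)

542.37 (dimensionless)


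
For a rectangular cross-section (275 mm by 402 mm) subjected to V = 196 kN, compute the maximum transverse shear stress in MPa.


A = b * h = 275 * 402 = 110550 mm^2
V = 196 kN = 196000.0 N
tau_max = 1.5 * V / A = 1.5 * 196000.0 / 110550
= 2.6594 MPa

2.6594 MPa


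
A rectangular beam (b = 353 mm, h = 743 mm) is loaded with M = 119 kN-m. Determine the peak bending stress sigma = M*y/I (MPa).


I = b * h^3 / 12 = 353 * 743^3 / 12 = 12065904972.58 mm^4
y = h / 2 = 743 / 2 = 371.5 mm
M = 119 kN-m = 119000000.0 N-mm
sigma = M * y / I = 119000000.0 * 371.5 / 12065904972.58
= 3.66 MPa

3.66 MPa


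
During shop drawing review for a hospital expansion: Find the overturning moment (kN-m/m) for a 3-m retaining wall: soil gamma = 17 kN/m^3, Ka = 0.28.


Pa = 0.5 * Ka * gamma * H^2
= 0.5 * 0.28 * 17 * 3^2
= 21.42 kN/m
Arm = H / 3 = 3 / 3 = 1.0 m
Mo = Pa * arm = Pa * H / 3 = 21.42 * 3 / 3 = 21.42 kN-m/m

21.42 kN-m/m


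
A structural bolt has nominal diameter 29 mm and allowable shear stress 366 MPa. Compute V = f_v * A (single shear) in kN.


A = pi * d^2 / 4 = pi * 29^2 / 4 = 660.5199 mm^2
V = f_v * A / 1000 = 366 * 660.5199 / 1000
= 241.7503 kN

241.7503 kN


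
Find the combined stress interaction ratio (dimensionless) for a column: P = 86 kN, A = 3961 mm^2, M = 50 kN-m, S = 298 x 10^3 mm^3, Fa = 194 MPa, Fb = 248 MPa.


f_a = P / A = 86000.0 / 3961 = 21.7117 MPa
f_b = M / S = 50000000.0 / 298000.0 = 167.7852 MPa
Ratio = f_a / Fa + f_b / Fb
= 21.7117 / 194 + 167.7852 / 248
= 0.7885 (dimensionless)

0.7885 (dimensionless)


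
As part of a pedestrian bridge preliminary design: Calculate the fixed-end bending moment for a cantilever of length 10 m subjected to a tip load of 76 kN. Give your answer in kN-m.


For a cantilever with a point load at the free end:
M_max = P * L = 76 * 10 = 760 kN-m

760 kN-m


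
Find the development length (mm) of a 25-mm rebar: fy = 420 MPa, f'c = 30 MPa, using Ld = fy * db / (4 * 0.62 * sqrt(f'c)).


Ld = (fy * db) / (4 * 0.62 * sqrt(f'c))
= (420 * 25) / (4 * 0.62 * sqrt(30))
= 10500 / 13.5835
= 773.0 mm

773.0 mm


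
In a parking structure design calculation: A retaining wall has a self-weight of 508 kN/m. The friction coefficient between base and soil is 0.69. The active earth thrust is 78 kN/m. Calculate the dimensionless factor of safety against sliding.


Resisting force = mu * W = 0.69 * 508 = 350.52 kN/m
FOS = Resisting / Driving = 350.52 / 78
= 4.4938 (dimensionless)

4.4938 (dimensionless)


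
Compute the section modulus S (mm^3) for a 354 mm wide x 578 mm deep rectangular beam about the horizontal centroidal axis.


S = b * h^2 / 6
= 354 * 578^2 / 6
= 354 * 334084 / 6
= 19710956.0 mm^3

19710956.0 mm^3


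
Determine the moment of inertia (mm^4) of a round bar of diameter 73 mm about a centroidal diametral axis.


r = d / 2 = 73 / 2 = 36.5 mm
I = pi * r^4 / 4 = pi * 36.5^4 / 4
= 1393995.4 mm^4

1393995.4 mm^4


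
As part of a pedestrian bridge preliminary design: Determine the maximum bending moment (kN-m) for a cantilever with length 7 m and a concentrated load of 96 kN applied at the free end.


For a cantilever with a point load at the free end:
M_max = P * L = 96 * 7 = 672 kN-m

672 kN-m


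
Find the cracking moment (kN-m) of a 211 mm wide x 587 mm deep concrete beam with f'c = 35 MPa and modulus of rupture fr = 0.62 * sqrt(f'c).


fr = 0.62 * sqrt(35) = 0.62 * 5.9161 = 3.668 MPa
I = 211 * 587^3 / 12 = 3556440219.42 mm^4
y_t = 293.5 mm
M_cr = fr * I / y_t = 3.668 * 3556440219.42 / 293.5 N-mm
= 44.446 kN-m

44.446 kN-m


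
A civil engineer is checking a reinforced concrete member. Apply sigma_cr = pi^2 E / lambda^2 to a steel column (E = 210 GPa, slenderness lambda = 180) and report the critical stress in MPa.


sigma_cr = pi^2 * E / lambda^2
= 9.8696 * 210000.0 / 180^2
= 9.8696 * 210000.0 / 32400
= 63.9697 MPa

63.9697 MPa


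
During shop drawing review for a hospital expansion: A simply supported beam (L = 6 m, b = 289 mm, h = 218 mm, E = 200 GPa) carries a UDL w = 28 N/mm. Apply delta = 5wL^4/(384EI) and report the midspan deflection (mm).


I = 289 * 218^3 / 12 = 249508920.67 mm^4
L = 6000.0 mm, w = 28 N/mm, E = 200000.0 MPa
delta = 5 * w * L^4 / (384 * E * I)
= 5 * 28 * 6000.0^4 / (384 * 200000.0 * 249508920.67)
= 9.4686 mm

9.4686 mm


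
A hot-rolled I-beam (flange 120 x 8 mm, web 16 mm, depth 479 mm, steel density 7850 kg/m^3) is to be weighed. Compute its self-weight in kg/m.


A_flanges = 2 * 120 * 8 = 1920 mm^2
A_web = (479 - 2 * 8) * 16 = 7408 mm^2
A_total = 1920 + 7408 = 9328 mm^2 = 0.009328 m^2
Weight = rho * A = 7850 * 0.009328 = 73.2248 kg/m

73.2248 kg/m


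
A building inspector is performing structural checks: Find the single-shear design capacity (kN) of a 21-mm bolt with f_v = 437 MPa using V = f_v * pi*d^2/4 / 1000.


A = pi * d^2 / 4 = pi * 21^2 / 4 = 346.3606 mm^2
V = f_v * A / 1000 = 437 * 346.3606 / 1000
= 151.3596 kN

151.3596 kN


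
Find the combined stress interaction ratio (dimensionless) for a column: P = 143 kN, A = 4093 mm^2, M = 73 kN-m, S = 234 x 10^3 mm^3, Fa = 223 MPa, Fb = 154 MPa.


f_a = P / A = 143000.0 / 4093 = 34.9377 MPa
f_b = M / S = 73000000.0 / 234000.0 = 311.9658 MPa
Ratio = f_a / Fa + f_b / Fb
= 34.9377 / 223 + 311.9658 / 154
= 2.1824 (dimensionless)

2.1824 (dimensionless)


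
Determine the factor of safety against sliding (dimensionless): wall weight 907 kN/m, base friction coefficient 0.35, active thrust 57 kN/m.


Resisting force = mu * W = 0.35 * 907 = 317.45 kN/m
FOS = Resisting / Driving = 317.45 / 57
= 5.5693 (dimensionless)

5.5693 (dimensionless)


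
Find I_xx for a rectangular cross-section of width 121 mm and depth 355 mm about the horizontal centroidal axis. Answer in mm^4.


I = b * h^3 / 12
= 121 * 355^3 / 12
= 121 * 44738875 / 12
= 451116989.58 mm^4

451116989.58 mm^4


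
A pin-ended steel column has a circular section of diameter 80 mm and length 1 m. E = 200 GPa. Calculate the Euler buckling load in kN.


I = pi * d^4 / 64 = 2010619.3 mm^4
L = 1000.0 mm
P_cr = pi^2 * E * I / L^2
= 9.8696 * 200000.0 * 2010619.3 / 1000.0^2
= 3968803.42 N = 3968.8034 kN

3968.8034 kN


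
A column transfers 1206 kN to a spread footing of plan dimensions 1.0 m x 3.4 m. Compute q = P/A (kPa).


A = 1.0 * 3.4 = 3.4 m^2
q = P / A = 1206 / 3.4
= 354.7059 kPa

354.7059 kPa


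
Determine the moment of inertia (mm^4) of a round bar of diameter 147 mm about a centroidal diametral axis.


r = d / 2 = 147 / 2 = 73.5 mm
I = pi * r^4 / 4 = pi * 73.5^4 / 4
= 22921299.6 mm^4

22921299.6 mm^4


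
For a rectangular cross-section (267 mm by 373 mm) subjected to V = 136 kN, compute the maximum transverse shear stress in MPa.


A = b * h = 267 * 373 = 99591 mm^2
V = 136 kN = 136000.0 N
tau_max = 1.5 * V / A = 1.5 * 136000.0 / 99591
= 2.0484 MPa

2.0484 MPa


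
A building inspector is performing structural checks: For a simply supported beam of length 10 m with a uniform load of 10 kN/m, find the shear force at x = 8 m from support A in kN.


R_A = w * L / 2 = 10 * 10 / 2 = 50.0 kN
V(x) = R_A - w * x = 50.0 - 10 * 8
= -30.0 kN

-30.0 kN


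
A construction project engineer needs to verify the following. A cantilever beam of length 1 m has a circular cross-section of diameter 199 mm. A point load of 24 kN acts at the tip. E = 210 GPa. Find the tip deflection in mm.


I = pi * d^4 / 64 = pi * 199^4 / 64 = 76980761.76 mm^4
L = 1000.0 mm, P = 24000.0 N, E = 210000.0 MPa
delta = P * L^3 / (3 * E * I)
= 24000.0 * 1000.0^3 / (3 * 210000.0 * 76980761.76)
= 0.4949 mm

0.4949 mm


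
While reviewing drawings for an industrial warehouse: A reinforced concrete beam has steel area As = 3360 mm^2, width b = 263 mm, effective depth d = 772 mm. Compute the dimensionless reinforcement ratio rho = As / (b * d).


rho = As / (b * d)
= 3360 / (263 * 772)
= 3360 / 203036
= 0.016549 (dimensionless)

0.016549 (dimensionless)


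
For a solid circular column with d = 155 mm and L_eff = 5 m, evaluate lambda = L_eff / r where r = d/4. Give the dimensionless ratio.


Radius of gyration r = d / 4 = 155 / 4 = 38.75 mm
L_eff = 5000.0 mm
Slenderness ratio = L / r = 5000.0 / 38.75 = 129.03 (dimensionless)

129.03 (dimensionless)


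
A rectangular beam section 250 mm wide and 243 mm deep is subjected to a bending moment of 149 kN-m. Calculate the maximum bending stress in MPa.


I = b * h^3 / 12 = 250 * 243^3 / 12 = 298935562.5 mm^4
y = h / 2 = 243 / 2 = 121.5 mm
M = 149 kN-m = 149000000.0 N-mm
sigma = M * y / I = 149000000.0 * 121.5 / 298935562.5
= 60.56 MPa

60.56 MPa


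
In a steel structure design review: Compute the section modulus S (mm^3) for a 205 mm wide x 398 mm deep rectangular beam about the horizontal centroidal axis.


S = b * h^2 / 6
= 205 * 398^2 / 6
= 205 * 158404 / 6
= 5412136.67 mm^3

5412136.67 mm^3


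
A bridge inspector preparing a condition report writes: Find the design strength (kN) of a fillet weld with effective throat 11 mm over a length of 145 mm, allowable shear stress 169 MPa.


Strength = throat * length * allowable stress
= 11 * 145 * 169 N
= 269555 N
= 269.56 kN

269.56 kN


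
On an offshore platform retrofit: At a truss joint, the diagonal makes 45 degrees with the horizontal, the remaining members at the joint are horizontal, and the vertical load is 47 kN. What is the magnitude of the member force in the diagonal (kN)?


At the joint, only the diagonal has a vertical component, so vertical equilibrium gives:
F * sin(45) = 47
F = 47 / sin(45)
= 47 / 0.707107
= 66.47 kN

66.47 kN


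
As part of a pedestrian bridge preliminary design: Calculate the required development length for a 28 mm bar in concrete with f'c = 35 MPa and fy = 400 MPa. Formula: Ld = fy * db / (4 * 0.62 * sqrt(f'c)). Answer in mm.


Ld = (fy * db) / (4 * 0.62 * sqrt(f'c))
= (400 * 28) / (4 * 0.62 * sqrt(35))
= 11200 / 14.6719
= 763.37 mm

763.37 mm


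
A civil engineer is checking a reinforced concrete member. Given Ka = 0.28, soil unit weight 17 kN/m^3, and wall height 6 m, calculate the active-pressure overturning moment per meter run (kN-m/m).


Pa = 0.5 * Ka * gamma * H^2
= 0.5 * 0.28 * 17 * 6^2
= 85.68 kN/m
Arm = H / 3 = 6 / 3 = 2.0 m
Mo = Pa * arm = Pa * H / 3 = 85.68 * 6 / 3 = 171.36 kN-m/m

171.36 kN-m/m


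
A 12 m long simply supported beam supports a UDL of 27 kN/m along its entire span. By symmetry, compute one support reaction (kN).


Total load = w * L = 27 * 12 = 324 kN
By symmetry, each reaction R = total / 2 = 324 / 2 = 162.0 kN

162.0 kN


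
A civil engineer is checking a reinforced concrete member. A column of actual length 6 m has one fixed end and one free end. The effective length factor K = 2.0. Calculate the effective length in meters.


L_eff = K * L
= 2.0 * 6
= 12.0 m

12.0 m


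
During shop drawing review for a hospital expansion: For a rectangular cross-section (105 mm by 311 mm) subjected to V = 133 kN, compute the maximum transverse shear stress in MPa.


A = b * h = 105 * 311 = 32655 mm^2
V = 133 kN = 133000.0 N
tau_max = 1.5 * V / A = 1.5 * 133000.0 / 32655
= 6.1093 MPa

6.1093 MPa


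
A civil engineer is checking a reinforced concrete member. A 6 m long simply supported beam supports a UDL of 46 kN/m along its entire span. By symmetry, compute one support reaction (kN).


Total load = w * L = 46 * 6 = 276 kN
By symmetry, each reaction R = total / 2 = 276 / 2 = 138.0 kN

138.0 kN


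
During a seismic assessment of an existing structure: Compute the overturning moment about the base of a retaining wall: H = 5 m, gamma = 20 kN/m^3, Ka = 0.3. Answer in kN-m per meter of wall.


Pa = 0.5 * Ka * gamma * H^2
= 0.5 * 0.3 * 20 * 5^2
= 75.0 kN/m
Arm = H / 3 = 5 / 3 = 1.6667 m
Mo = Pa * arm = Pa * H / 3 = 75.0 * 5 / 3 = 125.0 kN-m/m

125.0 kN-m/m


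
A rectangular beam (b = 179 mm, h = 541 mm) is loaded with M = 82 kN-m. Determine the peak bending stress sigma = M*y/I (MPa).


I = b * h^3 / 12 = 179 * 541^3 / 12 = 2361911279.92 mm^4
y = h / 2 = 541 / 2 = 270.5 mm
M = 82 kN-m = 82000000.0 N-mm
sigma = M * y / I = 82000000.0 * 270.5 / 2361911279.92
= 9.39 MPa

9.39 MPa


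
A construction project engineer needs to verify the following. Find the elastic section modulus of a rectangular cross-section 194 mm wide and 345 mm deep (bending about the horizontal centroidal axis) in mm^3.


S = b * h^2 / 6
= 194 * 345^2 / 6
= 194 * 119025 / 6
= 3848475.0 mm^3

3848475.0 mm^3


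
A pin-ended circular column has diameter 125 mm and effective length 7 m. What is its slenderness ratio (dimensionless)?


Radius of gyration r = d / 4 = 125 / 4 = 31.25 mm
L_eff = 7000.0 mm
Slenderness ratio = L / r = 7000.0 / 31.25 = 224.0 (dimensionless)

224.0 (dimensionless)


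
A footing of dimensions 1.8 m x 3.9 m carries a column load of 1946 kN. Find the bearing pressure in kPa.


A = 1.8 * 3.9 = 7.02 m^2
q = P / A = 1946 / 7.02
= 277.208 kPa

277.208 kPa


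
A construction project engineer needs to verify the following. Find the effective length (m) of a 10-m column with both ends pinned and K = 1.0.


L_eff = K * L
= 1.0 * 10
= 10.0 m

10.0 m


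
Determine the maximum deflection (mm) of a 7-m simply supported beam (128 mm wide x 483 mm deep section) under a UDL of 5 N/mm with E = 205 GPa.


I = 128 * 483^3 / 12 = 1201904928.0 mm^4
L = 7000.0 mm, w = 5 N/mm, E = 205000.0 MPa
delta = 5 * w * L^4 / (384 * E * I)
= 5 * 5 * 7000.0^4 / (384 * 205000.0 * 1201904928.0)
= 0.6344 mm

0.6344 mm


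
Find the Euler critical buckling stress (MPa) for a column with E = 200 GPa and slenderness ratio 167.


sigma_cr = pi^2 * E / lambda^2
= 9.8696 * 200000.0 / 167^2
= 9.8696 * 200000.0 / 27889
= 70.7778 MPa

70.7778 MPa


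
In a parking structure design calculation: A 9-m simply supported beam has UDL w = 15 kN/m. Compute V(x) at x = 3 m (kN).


R_A = w * L / 2 = 15 * 9 / 2 = 67.5 kN
V(x) = R_A - w * x = 67.5 - 15 * 3
= 22.5 kN

22.5 kN


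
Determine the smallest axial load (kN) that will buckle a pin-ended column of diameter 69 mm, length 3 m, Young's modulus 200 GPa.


I = pi * d^4 / 64 = 1112669.7 mm^4
L = 3000.0 mm
P_cr = pi^2 * E * I / L^2
= 9.8696 * 200000.0 * 1112669.7 / 3000.0^2
= 244035.77 N = 244.0358 kN

244.0358 kN


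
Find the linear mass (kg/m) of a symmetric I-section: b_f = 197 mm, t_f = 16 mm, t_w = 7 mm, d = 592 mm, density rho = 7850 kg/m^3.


A_flanges = 2 * 197 * 16 = 6304 mm^2
A_web = (592 - 2 * 16) * 7 = 3920 mm^2
A_total = 6304 + 3920 = 10224 mm^2 = 0.010224 m^2
Weight = rho * A = 7850 * 0.010224 = 80.2584 kg/m

80.2584 kg/m


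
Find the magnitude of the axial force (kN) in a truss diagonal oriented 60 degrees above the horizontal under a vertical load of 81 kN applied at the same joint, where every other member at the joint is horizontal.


At the joint, only the diagonal has a vertical component, so vertical equilibrium gives:
F * sin(60) = 81
F = 81 / sin(60)
= 81 / 0.866025
= 93.53 kN

93.53 kN


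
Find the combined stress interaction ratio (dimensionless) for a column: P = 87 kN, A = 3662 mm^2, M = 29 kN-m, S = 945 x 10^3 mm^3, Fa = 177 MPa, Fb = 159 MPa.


f_a = P / A = 87000.0 / 3662 = 23.7575 MPa
f_b = M / S = 29000000.0 / 945000.0 = 30.6878 MPa
Ratio = f_a / Fa + f_b / Fb
= 23.7575 / 177 + 30.6878 / 159
= 0.3272 (dimensionless)

0.3272 (dimensionless)


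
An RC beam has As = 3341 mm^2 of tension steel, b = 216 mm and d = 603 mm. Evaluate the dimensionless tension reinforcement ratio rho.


rho = As / (b * d)
= 3341 / (216 * 603)
= 3341 / 130248
= 0.025651 (dimensionless)

0.025651 (dimensionless)


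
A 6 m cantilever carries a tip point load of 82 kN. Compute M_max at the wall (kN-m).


For a cantilever with a point load at the free end:
M_max = P * L = 82 * 6 = 492 kN-m

492 kN-m


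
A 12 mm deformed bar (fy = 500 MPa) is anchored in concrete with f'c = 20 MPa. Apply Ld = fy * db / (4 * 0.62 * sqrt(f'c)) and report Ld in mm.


Ld = (fy * db) / (4 * 0.62 * sqrt(f'c))
= (500 * 12) / (4 * 0.62 * sqrt(20))
= 6000 / 11.0909
= 540.98 mm

540.98 mm


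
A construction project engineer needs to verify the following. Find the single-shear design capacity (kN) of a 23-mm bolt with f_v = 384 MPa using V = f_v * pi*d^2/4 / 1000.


A = pi * d^2 / 4 = pi * 23^2 / 4 = 415.4756 mm^2
V = f_v * A / 1000 = 384 * 415.4756 / 1000
= 159.5426 kN

159.5426 kN


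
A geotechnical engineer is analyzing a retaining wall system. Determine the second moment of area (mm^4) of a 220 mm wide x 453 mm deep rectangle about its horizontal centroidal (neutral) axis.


I = b * h^3 / 12
= 220 * 453^3 / 12
= 220 * 92959677 / 12
= 1704260745.0 mm^4

1704260745.0 mm^4


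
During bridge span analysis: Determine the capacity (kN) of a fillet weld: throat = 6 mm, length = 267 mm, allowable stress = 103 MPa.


Strength = throat * length * allowable stress
= 6 * 267 * 103 N
= 165006 N
= 165.01 kN

165.01 kN


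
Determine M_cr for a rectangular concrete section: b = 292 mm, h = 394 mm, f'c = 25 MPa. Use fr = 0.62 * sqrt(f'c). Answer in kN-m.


fr = 0.62 * sqrt(25) = 0.62 * 5.0 = 3.1 MPa
I = 292 * 394^3 / 12 = 1488299277.33 mm^4
y_t = 197.0 mm
M_cr = fr * I / y_t = 3.1 * 1488299277.33 / 197.0 N-mm
= 23.4199 kN-m

23.4199 kN-m


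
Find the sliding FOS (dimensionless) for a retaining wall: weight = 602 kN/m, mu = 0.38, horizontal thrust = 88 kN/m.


Resisting force = mu * W = 0.38 * 602 = 228.76 kN/m
FOS = Resisting / Driving = 228.76 / 88
= 2.5995 (dimensionless)

2.5995 (dimensionless)


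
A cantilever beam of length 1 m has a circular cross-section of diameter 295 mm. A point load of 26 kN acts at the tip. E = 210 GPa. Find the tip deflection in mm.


I = pi * d^4 / 64 = pi * 295^4 / 64 = 371755979.48 mm^4
L = 1000.0 mm, P = 26000.0 N, E = 210000.0 MPa
delta = P * L^3 / (3 * E * I)
= 26000.0 * 1000.0^3 / (3 * 210000.0 * 371755979.48)
= 0.111 mm

0.111 mm


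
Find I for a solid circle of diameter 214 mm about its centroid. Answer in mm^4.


r = d / 2 = 214 / 2 = 107.0 mm
I = pi * r^4 / 4 = pi * 107.0^4 / 4
= 102949677.88 mm^4

102949677.88 mm^4


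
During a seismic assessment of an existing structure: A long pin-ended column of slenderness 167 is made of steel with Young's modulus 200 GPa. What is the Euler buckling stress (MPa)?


sigma_cr = pi^2 * E / lambda^2
= 9.8696 * 200000.0 / 167^2
= 9.8696 * 200000.0 / 27889
= 70.7778 MPa

70.7778 MPa


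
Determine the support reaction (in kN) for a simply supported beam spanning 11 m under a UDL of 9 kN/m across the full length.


Total load = w * L = 9 * 11 = 99 kN
By symmetry, each reaction R = total / 2 = 99 / 2 = 49.5 kN

49.5 kN


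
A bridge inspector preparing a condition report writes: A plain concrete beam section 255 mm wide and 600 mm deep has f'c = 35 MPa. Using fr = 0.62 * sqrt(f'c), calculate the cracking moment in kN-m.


fr = 0.62 * sqrt(35) = 0.62 * 5.9161 = 3.668 MPa
I = 255 * 600^3 / 12 = 4590000000.0 mm^4
y_t = 300.0 mm
M_cr = fr * I / y_t = 3.668 * 4590000000.0 / 300.0 N-mm
= 56.1199 kN-m

56.1199 kN-m


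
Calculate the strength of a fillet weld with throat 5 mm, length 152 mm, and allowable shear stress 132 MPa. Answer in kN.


Strength = throat * length * allowable stress
= 5 * 152 * 132 N
= 100320 N
= 100.32 kN

100.32 kN


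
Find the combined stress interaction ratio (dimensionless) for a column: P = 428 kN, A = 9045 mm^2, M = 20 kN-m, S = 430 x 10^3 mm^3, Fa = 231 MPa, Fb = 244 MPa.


f_a = P / A = 428000.0 / 9045 = 47.319 MPa
f_b = M / S = 20000000.0 / 430000.0 = 46.5116 MPa
Ratio = f_a / Fa + f_b / Fb
= 47.319 / 231 + 46.5116 / 244
= 0.3955 (dimensionless)

0.3955 (dimensionless)


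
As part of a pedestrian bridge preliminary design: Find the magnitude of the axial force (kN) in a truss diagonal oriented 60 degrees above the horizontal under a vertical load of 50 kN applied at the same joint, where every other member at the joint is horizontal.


At the joint, only the diagonal has a vertical component, so vertical equilibrium gives:
F * sin(60) = 50
F = 50 / sin(60)
= 50 / 0.866025
= 57.74 kN

57.74 kN


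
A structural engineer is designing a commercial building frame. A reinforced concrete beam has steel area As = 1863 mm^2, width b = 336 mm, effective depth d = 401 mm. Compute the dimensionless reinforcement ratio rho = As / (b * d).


rho = As / (b * d)
= 1863 / (336 * 401)
= 1863 / 134736
= 0.013827 (dimensionless)

0.013827 (dimensionless)


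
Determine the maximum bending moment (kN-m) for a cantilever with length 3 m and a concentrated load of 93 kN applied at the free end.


For a cantilever with a point load at the free end:
M_max = P * L = 93 * 3 = 279 kN-m

279 kN-m


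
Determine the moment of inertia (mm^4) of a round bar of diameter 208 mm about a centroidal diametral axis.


r = d / 2 = 208 / 2 = 104.0 mm
I = pi * r^4 / 4 = pi * 104.0^4 / 4
= 91880476.45 mm^4

91880476.45 mm^4


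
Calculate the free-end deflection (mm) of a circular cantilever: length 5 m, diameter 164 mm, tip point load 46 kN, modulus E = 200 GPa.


I = pi * d^4 / 64 = pi * 164^4 / 64 = 35509559.99 mm^4
L = 5000.0 mm, P = 46000.0 N, E = 200000.0 MPa
delta = P * L^3 / (3 * E * I)
= 46000.0 * 5000.0^3 / (3 * 200000.0 * 35509559.99)
= 269.8804 mm

269.8804 mm


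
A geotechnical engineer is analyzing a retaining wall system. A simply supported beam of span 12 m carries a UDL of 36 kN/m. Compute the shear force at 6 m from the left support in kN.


R_A = w * L / 2 = 36 * 12 / 2 = 216.0 kN
V(x) = R_A - w * x = 216.0 - 36 * 6
= 0.0 kN

0.0 kN


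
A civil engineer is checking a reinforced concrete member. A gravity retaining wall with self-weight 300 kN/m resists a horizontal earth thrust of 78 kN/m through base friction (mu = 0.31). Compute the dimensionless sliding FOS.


Resisting force = mu * W = 0.31 * 300 = 93.0 kN/m
FOS = Resisting / Driving = 93.0 / 78
= 1.1923 (dimensionless)

1.1923 (dimensionless)


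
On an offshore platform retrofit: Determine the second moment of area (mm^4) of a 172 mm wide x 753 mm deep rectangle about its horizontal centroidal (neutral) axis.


I = b * h^3 / 12
= 172 * 753^3 / 12
= 172 * 426957777 / 12
= 6119728137.0 mm^4

6119728137.0 mm^4


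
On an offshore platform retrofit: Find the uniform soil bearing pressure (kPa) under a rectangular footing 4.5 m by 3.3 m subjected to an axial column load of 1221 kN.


A = 4.5 * 3.3 = 14.85 m^2
q = P / A = 1221 / 14.85
= 82.2222 kPa

82.2222 kPa


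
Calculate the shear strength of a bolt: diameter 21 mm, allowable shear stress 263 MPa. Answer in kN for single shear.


A = pi * d^2 / 4 = pi * 21^2 / 4 = 346.3606 mm^2
V = f_v * A / 1000 = 263 * 346.3606 / 1000
= 91.0928 kN

91.0928 kN


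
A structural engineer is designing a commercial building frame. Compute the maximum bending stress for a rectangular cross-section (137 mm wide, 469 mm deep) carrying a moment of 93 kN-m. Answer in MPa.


I = b * h^3 / 12 = 137 * 469^3 / 12 = 1177762844.42 mm^4
y = h / 2 = 469 / 2 = 234.5 mm
M = 93 kN-m = 93000000.0 N-mm
sigma = M * y / I = 93000000.0 * 234.5 / 1177762844.42
= 18.52 MPa

18.52 MPa


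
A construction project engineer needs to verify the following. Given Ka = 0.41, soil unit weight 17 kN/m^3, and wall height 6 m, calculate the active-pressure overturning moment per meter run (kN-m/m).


Pa = 0.5 * Ka * gamma * H^2
= 0.5 * 0.41 * 17 * 6^2
= 125.46 kN/m
Arm = H / 3 = 6 / 3 = 2.0 m
Mo = Pa * arm = Pa * H / 3 = 125.46 * 6 / 3 = 250.92 kN-m/m

250.92 kN-m/m


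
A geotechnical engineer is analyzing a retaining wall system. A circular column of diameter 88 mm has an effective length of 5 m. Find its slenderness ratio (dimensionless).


Radius of gyration r = d / 4 = 88 / 4 = 22.0 mm
L_eff = 5000.0 mm
Slenderness ratio = L / r = 5000.0 / 22.0 = 227.27 (dimensionless)

227.27 (dimensionless)


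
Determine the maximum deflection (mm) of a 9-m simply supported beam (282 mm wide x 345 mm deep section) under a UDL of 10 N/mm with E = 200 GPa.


I = 282 * 345^3 / 12 = 964995187.5 mm^4
L = 9000.0 mm, w = 10 N/mm, E = 200000.0 MPa
delta = 5 * w * L^4 / (384 * E * I)
= 5 * 10 * 9000.0^4 / (384 * 200000.0 * 964995187.5)
= 4.4264 mm

4.4264 mm


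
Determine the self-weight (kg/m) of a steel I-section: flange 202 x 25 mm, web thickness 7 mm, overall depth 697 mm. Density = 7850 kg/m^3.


A_flanges = 2 * 202 * 25 = 10100 mm^2
A_web = (697 - 2 * 25) * 7 = 4529 mm^2
A_total = 10100 + 4529 = 14629 mm^2 = 0.014629 m^2
Weight = rho * A = 7850 * 0.014629 = 114.8376 kg/m

114.8376 kg/m


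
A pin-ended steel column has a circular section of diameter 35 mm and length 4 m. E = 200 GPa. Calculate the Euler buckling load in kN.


I = pi * d^4 / 64 = 73661.76 mm^4
L = 4000.0 mm
P_cr = pi^2 * E * I / L^2
= 9.8696 * 200000.0 * 73661.76 / 4000.0^2
= 9087.66 N = 9.0877 kN

9.0877 kN


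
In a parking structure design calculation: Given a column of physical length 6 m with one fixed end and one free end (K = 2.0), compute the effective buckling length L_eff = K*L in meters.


L_eff = K * L
= 2.0 * 6
= 12.0 m

12.0 m


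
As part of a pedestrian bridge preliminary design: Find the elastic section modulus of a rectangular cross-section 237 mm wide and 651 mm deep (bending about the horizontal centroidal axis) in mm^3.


S = b * h^2 / 6
= 237 * 651^2 / 6
= 237 * 423801 / 6
= 16740139.5 mm^3

16740139.5 mm^3


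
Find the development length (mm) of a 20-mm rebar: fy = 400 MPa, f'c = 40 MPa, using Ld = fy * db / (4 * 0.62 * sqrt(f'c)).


Ld = (fy * db) / (4 * 0.62 * sqrt(f'c))
= (400 * 20) / (4 * 0.62 * sqrt(40))
= 8000 / 15.6849
= 510.04 mm

510.04 mm


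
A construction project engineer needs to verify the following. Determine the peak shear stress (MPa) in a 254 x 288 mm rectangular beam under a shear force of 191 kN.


A = b * h = 254 * 288 = 73152 mm^2
V = 191 kN = 191000.0 N
tau_max = 1.5 * V / A = 1.5 * 191000.0 / 73152
= 3.9165 MPa

3.9165 MPa


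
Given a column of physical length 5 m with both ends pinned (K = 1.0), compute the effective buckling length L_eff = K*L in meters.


L_eff = K * L
= 1.0 * 5
= 5.0 m

5.0 m


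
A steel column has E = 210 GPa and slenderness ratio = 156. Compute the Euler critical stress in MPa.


sigma_cr = pi^2 * E / lambda^2
= 9.8696 * 210000.0 / 156^2
= 9.8696 * 210000.0 / 24336
= 85.1667 MPa

85.1667 MPa


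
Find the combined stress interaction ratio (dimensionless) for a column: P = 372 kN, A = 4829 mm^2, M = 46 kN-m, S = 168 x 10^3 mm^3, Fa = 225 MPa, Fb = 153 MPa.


f_a = P / A = 372000.0 / 4829 = 77.0346 MPa
f_b = M / S = 46000000.0 / 168000.0 = 273.8095 MPa
Ratio = f_a / Fa + f_b / Fb
= 77.0346 / 225 + 273.8095 / 153
= 2.132 (dimensionless)

2.132 (dimensionless)


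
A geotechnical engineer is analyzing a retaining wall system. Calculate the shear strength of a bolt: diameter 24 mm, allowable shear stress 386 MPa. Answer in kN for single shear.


A = pi * d^2 / 4 = pi * 24^2 / 4 = 452.3893 mm^2
V = f_v * A / 1000 = 386 * 452.3893 / 1000
= 174.6223 kN

174.6223 kN


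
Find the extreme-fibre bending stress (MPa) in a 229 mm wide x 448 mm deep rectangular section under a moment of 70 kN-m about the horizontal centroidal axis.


I = b * h^3 / 12 = 229 * 448^3 / 12 = 1715885397.33 mm^4
y = h / 2 = 448 / 2 = 224.0 mm
M = 70 kN-m = 70000000.0 N-mm
sigma = M * y / I = 70000000.0 * 224.0 / 1715885397.33
= 9.14 MPa

9.14 MPa


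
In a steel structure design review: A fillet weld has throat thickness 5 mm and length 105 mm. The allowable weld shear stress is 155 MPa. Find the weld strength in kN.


Strength = throat * length * allowable stress
= 5 * 105 * 155 N
= 81375 N
= 81.38 kN

81.38 kN


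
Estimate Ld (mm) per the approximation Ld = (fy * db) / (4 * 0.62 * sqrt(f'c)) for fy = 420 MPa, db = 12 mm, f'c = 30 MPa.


Ld = (fy * db) / (4 * 0.62 * sqrt(f'c))
= (420 * 12) / (4 * 0.62 * sqrt(30))
= 5040 / 13.5835
= 371.04 mm

371.04 mm


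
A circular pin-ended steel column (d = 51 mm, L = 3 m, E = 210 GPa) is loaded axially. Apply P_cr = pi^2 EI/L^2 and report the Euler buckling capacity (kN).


I = pi * d^4 / 64 = 332086.03 mm^4
L = 3000.0 mm
P_cr = pi^2 * E * I / L^2
= 9.8696 * 210000.0 * 332086.03 / 3000.0^2
= 76476.35 N = 76.4763 kN

76.4763 kN


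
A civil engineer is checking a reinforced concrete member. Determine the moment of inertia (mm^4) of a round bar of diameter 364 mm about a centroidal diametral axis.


r = d / 2 = 364 / 2 = 182.0 mm
I = pi * r^4 / 4 = pi * 182.0^4 / 4
= 861738374.79 mm^4

861738374.79 mm^4


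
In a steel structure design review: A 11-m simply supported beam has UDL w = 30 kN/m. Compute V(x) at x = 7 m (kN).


R_A = w * L / 2 = 30 * 11 / 2 = 165.0 kN
V(x) = R_A - w * x = 165.0 - 30 * 7
= -45.0 kN

-45.0 kN


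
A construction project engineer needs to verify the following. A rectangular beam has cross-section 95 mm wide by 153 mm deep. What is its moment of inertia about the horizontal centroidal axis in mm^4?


I = b * h^3 / 12
= 95 * 153^3 / 12
= 95 * 3581577 / 12
= 28354151.25 mm^4

28354151.25 mm^4


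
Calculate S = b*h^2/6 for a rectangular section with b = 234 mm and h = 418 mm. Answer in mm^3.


S = b * h^2 / 6
= 234 * 418^2 / 6
= 234 * 174724 / 6
= 6814236.0 mm^3

6814236.0 mm^3


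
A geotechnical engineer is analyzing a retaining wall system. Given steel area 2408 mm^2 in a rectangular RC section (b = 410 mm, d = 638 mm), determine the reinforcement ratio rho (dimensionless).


rho = As / (b * d)
= 2408 / (410 * 638)
= 2408 / 261580
= 0.009206 (dimensionless)

0.009206 (dimensionless)


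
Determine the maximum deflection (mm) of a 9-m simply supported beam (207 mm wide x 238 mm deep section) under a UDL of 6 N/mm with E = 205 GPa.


I = 207 * 238^3 / 12 = 232551942.0 mm^4
L = 9000.0 mm, w = 6 N/mm, E = 205000.0 MPa
delta = 5 * w * L^4 / (384 * E * I)
= 5 * 6 * 9000.0^4 / (384 * 205000.0 * 232551942.0)
= 10.7519 mm

10.7519 mm


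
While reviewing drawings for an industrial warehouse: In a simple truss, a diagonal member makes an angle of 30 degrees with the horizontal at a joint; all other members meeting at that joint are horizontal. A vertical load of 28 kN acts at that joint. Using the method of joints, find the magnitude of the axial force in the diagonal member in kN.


At the joint, only the diagonal has a vertical component, so vertical equilibrium gives:
F * sin(30) = 28
F = 28 / sin(30)
= 28 / 0.5
= 56.0 kN

56.0 kN
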